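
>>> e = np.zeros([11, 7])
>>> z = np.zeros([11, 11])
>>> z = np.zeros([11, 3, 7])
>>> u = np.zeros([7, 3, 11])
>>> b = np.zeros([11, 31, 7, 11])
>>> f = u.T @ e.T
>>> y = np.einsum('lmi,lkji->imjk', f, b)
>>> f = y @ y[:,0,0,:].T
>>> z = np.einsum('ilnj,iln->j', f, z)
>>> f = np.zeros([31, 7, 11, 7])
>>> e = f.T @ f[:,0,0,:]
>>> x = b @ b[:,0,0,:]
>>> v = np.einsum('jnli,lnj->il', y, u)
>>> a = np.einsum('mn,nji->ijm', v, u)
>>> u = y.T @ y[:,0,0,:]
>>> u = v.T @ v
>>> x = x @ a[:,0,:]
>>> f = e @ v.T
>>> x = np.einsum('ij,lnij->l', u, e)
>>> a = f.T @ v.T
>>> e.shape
(7, 11, 7, 7)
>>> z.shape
(11,)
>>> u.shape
(7, 7)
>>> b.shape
(11, 31, 7, 11)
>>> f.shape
(7, 11, 7, 31)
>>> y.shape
(11, 3, 7, 31)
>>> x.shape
(7,)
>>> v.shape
(31, 7)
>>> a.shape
(31, 7, 11, 31)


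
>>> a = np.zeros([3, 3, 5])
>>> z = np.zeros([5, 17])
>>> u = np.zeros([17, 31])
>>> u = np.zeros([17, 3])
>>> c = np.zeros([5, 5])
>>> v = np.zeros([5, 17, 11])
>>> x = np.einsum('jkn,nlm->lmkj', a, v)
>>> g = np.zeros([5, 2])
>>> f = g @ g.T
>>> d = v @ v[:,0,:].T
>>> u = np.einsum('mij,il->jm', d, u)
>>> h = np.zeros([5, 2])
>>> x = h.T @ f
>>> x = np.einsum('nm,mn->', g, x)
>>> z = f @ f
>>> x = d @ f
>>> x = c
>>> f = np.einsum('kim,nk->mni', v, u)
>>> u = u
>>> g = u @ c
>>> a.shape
(3, 3, 5)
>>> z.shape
(5, 5)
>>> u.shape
(5, 5)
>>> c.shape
(5, 5)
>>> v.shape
(5, 17, 11)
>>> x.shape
(5, 5)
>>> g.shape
(5, 5)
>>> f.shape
(11, 5, 17)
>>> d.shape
(5, 17, 5)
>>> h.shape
(5, 2)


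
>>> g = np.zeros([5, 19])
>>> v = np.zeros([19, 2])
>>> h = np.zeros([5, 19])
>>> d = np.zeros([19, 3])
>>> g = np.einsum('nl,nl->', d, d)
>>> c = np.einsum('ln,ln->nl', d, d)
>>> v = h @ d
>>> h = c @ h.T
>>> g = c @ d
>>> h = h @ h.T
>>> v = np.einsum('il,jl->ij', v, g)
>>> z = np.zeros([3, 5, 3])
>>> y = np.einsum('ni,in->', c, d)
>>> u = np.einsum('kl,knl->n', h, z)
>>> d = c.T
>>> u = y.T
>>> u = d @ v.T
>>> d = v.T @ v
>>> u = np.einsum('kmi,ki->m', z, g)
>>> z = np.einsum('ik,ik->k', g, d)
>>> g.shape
(3, 3)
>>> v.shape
(5, 3)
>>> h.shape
(3, 3)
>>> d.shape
(3, 3)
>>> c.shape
(3, 19)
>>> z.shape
(3,)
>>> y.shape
()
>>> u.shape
(5,)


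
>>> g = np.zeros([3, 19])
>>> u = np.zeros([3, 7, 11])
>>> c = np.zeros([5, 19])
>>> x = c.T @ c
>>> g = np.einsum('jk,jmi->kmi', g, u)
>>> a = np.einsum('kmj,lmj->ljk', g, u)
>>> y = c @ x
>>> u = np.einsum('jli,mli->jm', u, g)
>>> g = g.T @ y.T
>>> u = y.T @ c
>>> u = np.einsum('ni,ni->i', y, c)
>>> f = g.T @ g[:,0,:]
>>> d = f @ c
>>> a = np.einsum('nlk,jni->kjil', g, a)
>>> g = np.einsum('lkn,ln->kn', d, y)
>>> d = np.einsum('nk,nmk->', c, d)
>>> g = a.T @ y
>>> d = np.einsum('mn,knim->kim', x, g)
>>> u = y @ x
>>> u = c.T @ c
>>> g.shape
(7, 19, 3, 19)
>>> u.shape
(19, 19)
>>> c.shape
(5, 19)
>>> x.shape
(19, 19)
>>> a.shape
(5, 3, 19, 7)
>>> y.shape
(5, 19)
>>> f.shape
(5, 7, 5)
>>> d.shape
(7, 3, 19)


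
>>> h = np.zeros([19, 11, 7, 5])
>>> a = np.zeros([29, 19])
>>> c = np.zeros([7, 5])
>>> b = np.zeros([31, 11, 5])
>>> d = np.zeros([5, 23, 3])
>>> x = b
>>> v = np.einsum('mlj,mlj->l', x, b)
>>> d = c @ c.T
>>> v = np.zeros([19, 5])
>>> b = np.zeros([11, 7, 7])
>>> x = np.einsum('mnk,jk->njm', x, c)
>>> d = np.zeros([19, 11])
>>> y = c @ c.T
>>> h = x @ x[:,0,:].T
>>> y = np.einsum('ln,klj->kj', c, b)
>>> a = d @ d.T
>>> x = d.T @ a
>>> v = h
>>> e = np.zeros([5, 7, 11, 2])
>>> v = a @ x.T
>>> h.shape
(11, 7, 11)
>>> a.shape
(19, 19)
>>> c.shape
(7, 5)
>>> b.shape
(11, 7, 7)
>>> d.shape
(19, 11)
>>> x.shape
(11, 19)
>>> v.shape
(19, 11)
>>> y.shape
(11, 7)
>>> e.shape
(5, 7, 11, 2)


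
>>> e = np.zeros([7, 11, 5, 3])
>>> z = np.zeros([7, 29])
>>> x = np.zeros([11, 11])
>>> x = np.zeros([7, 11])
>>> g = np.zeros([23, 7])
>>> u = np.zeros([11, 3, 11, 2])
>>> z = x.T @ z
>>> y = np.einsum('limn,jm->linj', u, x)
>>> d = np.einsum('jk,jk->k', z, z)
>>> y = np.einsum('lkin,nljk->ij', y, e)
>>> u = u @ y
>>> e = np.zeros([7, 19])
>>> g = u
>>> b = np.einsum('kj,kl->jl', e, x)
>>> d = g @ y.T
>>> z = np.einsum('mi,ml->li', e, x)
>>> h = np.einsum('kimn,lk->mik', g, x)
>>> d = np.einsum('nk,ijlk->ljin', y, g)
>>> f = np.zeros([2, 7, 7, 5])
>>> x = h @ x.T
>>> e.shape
(7, 19)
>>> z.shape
(11, 19)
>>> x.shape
(11, 3, 7)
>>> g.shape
(11, 3, 11, 5)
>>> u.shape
(11, 3, 11, 5)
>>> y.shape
(2, 5)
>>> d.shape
(11, 3, 11, 2)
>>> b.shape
(19, 11)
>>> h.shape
(11, 3, 11)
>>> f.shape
(2, 7, 7, 5)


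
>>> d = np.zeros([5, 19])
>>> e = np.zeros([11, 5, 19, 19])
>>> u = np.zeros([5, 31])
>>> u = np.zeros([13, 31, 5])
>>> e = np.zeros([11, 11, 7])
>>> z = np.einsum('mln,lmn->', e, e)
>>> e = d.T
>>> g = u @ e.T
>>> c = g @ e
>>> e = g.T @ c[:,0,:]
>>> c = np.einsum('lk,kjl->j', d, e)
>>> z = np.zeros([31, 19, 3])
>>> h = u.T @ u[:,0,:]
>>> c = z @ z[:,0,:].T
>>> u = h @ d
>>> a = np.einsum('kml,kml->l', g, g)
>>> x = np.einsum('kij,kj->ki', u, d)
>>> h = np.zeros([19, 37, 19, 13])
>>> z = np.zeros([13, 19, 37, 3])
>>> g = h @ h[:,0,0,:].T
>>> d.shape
(5, 19)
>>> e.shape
(19, 31, 5)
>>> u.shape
(5, 31, 19)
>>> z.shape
(13, 19, 37, 3)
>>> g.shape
(19, 37, 19, 19)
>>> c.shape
(31, 19, 31)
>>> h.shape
(19, 37, 19, 13)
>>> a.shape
(19,)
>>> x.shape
(5, 31)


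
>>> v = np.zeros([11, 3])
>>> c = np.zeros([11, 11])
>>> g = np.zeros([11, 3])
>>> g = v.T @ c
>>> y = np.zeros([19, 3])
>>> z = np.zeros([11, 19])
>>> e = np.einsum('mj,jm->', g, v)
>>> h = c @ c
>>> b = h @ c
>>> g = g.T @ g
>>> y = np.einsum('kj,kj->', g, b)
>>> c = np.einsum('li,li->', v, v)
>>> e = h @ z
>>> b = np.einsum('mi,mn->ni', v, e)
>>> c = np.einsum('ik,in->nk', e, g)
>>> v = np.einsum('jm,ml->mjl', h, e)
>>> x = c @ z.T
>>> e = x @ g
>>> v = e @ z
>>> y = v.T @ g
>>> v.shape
(11, 19)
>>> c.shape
(11, 19)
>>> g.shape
(11, 11)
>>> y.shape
(19, 11)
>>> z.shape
(11, 19)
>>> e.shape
(11, 11)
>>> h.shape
(11, 11)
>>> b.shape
(19, 3)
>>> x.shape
(11, 11)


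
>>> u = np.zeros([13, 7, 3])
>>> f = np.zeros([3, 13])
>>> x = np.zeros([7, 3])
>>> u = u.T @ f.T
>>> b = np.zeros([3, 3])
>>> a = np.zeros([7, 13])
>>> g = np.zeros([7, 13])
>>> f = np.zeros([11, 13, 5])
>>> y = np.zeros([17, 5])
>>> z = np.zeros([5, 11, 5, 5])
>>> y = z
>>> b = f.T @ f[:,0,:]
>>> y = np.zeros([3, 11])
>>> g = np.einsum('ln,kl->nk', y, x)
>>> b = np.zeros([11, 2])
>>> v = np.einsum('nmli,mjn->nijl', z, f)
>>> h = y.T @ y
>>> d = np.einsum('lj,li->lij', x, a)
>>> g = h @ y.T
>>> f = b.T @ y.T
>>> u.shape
(3, 7, 3)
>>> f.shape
(2, 3)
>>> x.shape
(7, 3)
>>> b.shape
(11, 2)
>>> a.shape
(7, 13)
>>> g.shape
(11, 3)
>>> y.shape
(3, 11)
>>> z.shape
(5, 11, 5, 5)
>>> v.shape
(5, 5, 13, 5)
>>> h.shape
(11, 11)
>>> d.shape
(7, 13, 3)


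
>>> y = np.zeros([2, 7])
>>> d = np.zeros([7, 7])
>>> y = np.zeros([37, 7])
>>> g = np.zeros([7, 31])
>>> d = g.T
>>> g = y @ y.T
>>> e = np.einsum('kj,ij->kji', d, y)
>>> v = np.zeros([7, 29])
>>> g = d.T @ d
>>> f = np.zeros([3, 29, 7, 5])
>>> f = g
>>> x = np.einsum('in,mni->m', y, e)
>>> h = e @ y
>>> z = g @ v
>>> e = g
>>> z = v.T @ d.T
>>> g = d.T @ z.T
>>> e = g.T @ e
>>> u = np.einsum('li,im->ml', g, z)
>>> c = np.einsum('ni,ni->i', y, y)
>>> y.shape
(37, 7)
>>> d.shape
(31, 7)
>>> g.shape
(7, 29)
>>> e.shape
(29, 7)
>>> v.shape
(7, 29)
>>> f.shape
(7, 7)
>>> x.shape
(31,)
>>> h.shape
(31, 7, 7)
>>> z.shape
(29, 31)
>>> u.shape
(31, 7)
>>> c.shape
(7,)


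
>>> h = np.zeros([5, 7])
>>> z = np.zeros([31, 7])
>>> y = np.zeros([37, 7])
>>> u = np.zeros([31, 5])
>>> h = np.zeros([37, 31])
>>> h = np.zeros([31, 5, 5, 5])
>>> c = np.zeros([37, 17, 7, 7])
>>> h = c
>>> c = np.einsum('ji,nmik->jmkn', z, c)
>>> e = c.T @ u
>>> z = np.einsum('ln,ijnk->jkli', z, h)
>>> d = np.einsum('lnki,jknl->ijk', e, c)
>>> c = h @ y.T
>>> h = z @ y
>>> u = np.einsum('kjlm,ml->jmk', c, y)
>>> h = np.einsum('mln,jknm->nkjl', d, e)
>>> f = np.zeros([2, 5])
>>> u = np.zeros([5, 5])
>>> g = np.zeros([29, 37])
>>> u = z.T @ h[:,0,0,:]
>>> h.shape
(17, 7, 37, 31)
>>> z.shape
(17, 7, 31, 37)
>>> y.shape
(37, 7)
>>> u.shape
(37, 31, 7, 31)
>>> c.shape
(37, 17, 7, 37)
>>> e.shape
(37, 7, 17, 5)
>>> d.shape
(5, 31, 17)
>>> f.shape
(2, 5)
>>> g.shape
(29, 37)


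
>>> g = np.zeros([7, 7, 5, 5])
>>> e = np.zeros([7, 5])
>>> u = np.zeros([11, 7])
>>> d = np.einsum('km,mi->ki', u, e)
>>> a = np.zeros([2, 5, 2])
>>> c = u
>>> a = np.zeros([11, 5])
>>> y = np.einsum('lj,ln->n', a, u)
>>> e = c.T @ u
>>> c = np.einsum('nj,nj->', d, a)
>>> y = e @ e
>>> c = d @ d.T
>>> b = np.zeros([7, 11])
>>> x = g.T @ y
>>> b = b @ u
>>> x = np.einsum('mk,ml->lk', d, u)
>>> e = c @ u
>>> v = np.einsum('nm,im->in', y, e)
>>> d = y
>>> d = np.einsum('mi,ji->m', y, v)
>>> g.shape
(7, 7, 5, 5)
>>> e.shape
(11, 7)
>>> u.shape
(11, 7)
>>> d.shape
(7,)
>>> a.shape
(11, 5)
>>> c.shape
(11, 11)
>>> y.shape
(7, 7)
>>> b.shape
(7, 7)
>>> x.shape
(7, 5)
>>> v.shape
(11, 7)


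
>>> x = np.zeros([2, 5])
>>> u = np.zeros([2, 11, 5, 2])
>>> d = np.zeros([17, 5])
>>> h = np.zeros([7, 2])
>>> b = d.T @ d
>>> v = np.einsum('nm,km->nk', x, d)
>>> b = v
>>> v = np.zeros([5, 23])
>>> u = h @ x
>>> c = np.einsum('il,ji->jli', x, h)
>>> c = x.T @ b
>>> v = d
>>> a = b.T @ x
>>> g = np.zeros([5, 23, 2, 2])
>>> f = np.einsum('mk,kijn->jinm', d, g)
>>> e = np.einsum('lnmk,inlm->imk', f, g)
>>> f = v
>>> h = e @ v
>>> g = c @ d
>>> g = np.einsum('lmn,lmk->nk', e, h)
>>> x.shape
(2, 5)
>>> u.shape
(7, 5)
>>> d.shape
(17, 5)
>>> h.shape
(5, 2, 5)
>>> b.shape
(2, 17)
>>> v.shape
(17, 5)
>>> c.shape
(5, 17)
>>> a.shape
(17, 5)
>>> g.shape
(17, 5)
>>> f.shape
(17, 5)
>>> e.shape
(5, 2, 17)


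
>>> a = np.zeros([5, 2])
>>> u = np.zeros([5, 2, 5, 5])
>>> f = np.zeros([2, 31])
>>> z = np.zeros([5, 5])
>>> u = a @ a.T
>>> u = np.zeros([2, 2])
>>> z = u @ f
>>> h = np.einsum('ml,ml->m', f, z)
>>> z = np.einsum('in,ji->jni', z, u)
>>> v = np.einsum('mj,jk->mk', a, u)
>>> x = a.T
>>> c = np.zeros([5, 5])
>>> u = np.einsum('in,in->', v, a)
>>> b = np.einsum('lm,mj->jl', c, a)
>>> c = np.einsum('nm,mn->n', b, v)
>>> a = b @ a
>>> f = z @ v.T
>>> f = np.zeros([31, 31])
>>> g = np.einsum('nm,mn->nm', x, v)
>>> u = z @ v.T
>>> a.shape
(2, 2)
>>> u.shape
(2, 31, 5)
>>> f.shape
(31, 31)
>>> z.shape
(2, 31, 2)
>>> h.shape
(2,)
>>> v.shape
(5, 2)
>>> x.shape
(2, 5)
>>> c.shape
(2,)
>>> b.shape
(2, 5)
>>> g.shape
(2, 5)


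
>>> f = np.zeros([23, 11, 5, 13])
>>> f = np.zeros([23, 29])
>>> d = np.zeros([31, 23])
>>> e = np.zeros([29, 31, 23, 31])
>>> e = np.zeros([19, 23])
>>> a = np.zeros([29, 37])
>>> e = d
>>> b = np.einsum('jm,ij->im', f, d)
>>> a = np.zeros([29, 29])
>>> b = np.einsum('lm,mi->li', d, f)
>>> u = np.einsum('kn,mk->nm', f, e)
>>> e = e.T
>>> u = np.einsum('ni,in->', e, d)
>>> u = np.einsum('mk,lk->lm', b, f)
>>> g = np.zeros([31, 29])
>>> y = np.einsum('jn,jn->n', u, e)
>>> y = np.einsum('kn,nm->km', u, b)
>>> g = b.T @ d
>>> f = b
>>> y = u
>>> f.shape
(31, 29)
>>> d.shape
(31, 23)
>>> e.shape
(23, 31)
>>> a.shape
(29, 29)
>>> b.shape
(31, 29)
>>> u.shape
(23, 31)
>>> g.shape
(29, 23)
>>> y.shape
(23, 31)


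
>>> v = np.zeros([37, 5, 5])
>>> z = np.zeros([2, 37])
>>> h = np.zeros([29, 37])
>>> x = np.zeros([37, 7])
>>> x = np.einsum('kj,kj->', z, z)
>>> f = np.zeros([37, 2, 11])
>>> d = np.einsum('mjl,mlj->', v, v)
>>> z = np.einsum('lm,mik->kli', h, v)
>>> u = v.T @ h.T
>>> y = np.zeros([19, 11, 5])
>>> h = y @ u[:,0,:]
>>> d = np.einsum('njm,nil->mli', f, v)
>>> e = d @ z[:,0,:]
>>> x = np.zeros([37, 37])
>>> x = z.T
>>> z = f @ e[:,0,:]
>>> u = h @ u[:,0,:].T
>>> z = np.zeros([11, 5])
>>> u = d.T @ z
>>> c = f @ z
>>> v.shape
(37, 5, 5)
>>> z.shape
(11, 5)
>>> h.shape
(19, 11, 29)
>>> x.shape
(5, 29, 5)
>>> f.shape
(37, 2, 11)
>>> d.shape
(11, 5, 5)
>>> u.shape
(5, 5, 5)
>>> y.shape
(19, 11, 5)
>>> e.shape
(11, 5, 5)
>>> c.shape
(37, 2, 5)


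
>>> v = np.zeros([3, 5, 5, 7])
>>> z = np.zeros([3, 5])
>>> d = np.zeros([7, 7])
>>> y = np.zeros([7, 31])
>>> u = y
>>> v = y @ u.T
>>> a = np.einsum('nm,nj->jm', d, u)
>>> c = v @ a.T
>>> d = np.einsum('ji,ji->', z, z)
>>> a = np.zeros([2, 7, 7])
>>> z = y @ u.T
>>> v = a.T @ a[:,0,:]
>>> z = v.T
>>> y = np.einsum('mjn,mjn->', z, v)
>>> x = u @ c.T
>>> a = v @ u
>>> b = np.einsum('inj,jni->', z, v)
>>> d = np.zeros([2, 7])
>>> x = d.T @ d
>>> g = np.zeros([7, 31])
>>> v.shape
(7, 7, 7)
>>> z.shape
(7, 7, 7)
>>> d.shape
(2, 7)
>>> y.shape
()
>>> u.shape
(7, 31)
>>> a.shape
(7, 7, 31)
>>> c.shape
(7, 31)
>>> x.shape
(7, 7)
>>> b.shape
()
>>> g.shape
(7, 31)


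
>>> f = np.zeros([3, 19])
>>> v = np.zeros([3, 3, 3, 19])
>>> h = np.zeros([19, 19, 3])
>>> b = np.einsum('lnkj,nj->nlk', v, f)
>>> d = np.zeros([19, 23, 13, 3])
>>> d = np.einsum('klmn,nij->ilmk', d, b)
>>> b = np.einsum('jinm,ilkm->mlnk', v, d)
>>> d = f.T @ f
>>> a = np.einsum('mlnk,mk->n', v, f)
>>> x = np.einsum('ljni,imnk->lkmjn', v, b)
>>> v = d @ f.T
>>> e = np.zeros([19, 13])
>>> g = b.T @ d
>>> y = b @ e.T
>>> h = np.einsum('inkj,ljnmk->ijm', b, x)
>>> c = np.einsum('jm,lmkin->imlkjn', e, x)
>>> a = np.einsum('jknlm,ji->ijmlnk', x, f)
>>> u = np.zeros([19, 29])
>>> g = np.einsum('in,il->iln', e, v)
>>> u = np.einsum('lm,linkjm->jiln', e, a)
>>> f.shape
(3, 19)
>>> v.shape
(19, 3)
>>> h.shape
(19, 13, 3)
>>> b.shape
(19, 23, 3, 13)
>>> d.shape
(19, 19)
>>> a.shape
(19, 3, 3, 3, 23, 13)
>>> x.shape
(3, 13, 23, 3, 3)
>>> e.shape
(19, 13)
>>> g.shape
(19, 3, 13)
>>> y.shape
(19, 23, 3, 19)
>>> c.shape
(3, 13, 3, 23, 19, 3)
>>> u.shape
(23, 3, 19, 3)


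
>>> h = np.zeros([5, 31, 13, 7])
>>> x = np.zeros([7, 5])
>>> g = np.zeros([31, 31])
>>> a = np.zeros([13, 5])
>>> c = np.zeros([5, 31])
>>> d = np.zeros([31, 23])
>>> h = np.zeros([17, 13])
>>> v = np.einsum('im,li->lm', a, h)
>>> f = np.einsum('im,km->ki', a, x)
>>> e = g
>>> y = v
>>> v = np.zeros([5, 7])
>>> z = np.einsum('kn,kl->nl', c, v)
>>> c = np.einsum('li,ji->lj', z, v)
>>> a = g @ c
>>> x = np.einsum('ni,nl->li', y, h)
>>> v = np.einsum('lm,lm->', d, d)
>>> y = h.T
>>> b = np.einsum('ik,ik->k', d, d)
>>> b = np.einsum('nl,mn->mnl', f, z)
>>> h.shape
(17, 13)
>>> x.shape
(13, 5)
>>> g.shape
(31, 31)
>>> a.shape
(31, 5)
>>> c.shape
(31, 5)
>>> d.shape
(31, 23)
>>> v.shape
()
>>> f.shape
(7, 13)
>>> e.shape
(31, 31)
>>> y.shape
(13, 17)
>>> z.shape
(31, 7)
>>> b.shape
(31, 7, 13)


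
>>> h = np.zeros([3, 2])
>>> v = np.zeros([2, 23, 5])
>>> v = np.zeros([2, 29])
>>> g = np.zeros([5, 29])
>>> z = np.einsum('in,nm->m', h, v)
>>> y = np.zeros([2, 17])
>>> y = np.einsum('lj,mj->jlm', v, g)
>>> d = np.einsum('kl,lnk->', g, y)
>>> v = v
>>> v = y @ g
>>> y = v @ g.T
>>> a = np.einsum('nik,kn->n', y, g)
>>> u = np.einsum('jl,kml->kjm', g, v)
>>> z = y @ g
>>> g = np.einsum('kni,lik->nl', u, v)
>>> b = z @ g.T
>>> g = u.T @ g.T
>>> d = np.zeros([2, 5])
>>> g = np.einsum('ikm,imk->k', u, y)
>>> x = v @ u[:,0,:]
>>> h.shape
(3, 2)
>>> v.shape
(29, 2, 29)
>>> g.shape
(5,)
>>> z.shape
(29, 2, 29)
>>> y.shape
(29, 2, 5)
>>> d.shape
(2, 5)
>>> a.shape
(29,)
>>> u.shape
(29, 5, 2)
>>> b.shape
(29, 2, 5)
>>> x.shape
(29, 2, 2)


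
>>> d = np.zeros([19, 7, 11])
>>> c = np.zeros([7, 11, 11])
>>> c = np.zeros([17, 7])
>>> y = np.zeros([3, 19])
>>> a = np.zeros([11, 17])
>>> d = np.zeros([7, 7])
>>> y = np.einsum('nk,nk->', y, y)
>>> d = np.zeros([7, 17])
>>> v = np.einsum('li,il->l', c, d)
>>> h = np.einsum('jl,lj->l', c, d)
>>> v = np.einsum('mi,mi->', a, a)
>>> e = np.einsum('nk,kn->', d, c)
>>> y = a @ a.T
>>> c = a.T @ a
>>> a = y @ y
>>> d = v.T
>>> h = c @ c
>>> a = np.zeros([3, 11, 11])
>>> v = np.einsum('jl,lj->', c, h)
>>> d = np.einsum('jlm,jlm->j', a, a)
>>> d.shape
(3,)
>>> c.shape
(17, 17)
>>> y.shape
(11, 11)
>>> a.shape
(3, 11, 11)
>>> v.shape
()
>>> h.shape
(17, 17)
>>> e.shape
()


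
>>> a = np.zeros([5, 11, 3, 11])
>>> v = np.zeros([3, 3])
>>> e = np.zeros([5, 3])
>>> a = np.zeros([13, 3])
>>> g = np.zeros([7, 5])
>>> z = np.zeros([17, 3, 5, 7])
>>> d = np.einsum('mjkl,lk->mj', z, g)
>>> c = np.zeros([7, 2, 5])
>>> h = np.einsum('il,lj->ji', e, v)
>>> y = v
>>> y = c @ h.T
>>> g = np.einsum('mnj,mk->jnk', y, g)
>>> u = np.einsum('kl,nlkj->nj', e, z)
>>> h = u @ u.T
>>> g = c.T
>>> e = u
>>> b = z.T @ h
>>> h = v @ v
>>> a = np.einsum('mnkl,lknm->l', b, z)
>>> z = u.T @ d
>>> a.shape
(17,)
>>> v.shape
(3, 3)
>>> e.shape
(17, 7)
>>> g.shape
(5, 2, 7)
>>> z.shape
(7, 3)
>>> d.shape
(17, 3)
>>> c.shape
(7, 2, 5)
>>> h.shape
(3, 3)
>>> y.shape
(7, 2, 3)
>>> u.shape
(17, 7)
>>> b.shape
(7, 5, 3, 17)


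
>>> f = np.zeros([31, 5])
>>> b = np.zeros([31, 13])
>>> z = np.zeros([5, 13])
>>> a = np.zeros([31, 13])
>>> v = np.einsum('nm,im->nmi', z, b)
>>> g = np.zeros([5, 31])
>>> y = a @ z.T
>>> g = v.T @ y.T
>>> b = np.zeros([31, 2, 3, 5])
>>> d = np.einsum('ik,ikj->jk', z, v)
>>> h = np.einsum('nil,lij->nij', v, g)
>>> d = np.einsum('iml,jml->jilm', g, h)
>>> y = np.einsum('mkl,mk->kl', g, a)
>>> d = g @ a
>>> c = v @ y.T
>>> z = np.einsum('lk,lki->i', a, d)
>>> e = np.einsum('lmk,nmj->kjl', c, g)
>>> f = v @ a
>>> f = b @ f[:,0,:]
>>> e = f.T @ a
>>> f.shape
(31, 2, 3, 13)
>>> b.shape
(31, 2, 3, 5)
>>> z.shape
(13,)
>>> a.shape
(31, 13)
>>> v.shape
(5, 13, 31)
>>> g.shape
(31, 13, 31)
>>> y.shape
(13, 31)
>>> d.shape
(31, 13, 13)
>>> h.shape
(5, 13, 31)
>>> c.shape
(5, 13, 13)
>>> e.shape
(13, 3, 2, 13)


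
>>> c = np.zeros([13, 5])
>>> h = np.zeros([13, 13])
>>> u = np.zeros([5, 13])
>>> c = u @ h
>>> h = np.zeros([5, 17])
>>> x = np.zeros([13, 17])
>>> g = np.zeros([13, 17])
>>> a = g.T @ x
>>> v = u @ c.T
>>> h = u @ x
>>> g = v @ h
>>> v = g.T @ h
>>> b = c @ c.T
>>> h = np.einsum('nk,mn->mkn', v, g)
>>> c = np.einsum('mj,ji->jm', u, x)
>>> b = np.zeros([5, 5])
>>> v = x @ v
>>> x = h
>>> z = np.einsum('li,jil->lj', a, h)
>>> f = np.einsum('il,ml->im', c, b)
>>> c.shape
(13, 5)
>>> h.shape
(5, 17, 17)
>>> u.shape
(5, 13)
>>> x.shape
(5, 17, 17)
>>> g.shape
(5, 17)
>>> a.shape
(17, 17)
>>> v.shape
(13, 17)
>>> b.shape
(5, 5)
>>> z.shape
(17, 5)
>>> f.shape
(13, 5)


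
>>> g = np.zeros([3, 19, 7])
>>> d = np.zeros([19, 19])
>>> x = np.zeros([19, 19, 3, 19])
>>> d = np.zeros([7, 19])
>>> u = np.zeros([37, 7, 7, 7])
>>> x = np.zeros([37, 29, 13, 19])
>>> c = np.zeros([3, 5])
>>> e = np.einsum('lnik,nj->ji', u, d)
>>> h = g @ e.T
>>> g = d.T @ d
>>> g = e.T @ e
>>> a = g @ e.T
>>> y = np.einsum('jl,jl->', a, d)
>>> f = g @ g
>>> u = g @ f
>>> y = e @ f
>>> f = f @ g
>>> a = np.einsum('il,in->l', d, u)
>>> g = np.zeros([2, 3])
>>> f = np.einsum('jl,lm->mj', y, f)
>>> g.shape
(2, 3)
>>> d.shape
(7, 19)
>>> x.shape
(37, 29, 13, 19)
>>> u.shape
(7, 7)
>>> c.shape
(3, 5)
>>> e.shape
(19, 7)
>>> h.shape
(3, 19, 19)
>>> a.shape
(19,)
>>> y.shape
(19, 7)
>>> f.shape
(7, 19)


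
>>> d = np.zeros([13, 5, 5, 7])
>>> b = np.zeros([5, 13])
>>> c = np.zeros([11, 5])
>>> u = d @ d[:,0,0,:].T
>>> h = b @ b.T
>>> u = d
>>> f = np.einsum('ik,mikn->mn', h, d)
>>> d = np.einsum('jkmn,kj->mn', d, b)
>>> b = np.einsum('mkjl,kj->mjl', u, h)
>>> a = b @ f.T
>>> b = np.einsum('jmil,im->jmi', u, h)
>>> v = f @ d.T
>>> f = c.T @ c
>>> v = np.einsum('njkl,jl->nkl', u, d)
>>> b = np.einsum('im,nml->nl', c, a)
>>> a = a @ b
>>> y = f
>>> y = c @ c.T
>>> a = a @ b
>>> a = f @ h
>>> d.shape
(5, 7)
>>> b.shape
(13, 13)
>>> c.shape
(11, 5)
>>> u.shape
(13, 5, 5, 7)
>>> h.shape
(5, 5)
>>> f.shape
(5, 5)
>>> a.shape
(5, 5)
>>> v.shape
(13, 5, 7)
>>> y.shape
(11, 11)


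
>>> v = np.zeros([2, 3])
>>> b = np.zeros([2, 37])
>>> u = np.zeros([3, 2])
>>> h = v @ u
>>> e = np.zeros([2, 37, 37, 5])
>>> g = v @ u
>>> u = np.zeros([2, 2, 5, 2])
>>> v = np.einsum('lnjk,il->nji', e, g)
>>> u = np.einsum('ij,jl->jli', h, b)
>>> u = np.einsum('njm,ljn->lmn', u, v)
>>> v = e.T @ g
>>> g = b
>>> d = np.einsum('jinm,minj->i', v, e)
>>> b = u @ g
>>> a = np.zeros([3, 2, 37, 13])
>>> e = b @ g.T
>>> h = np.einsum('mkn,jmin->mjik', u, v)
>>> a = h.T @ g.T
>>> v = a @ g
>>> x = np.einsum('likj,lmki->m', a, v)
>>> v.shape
(2, 37, 5, 37)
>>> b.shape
(37, 2, 37)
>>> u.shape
(37, 2, 2)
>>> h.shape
(37, 5, 37, 2)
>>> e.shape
(37, 2, 2)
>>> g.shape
(2, 37)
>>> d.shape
(37,)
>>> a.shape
(2, 37, 5, 2)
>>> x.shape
(37,)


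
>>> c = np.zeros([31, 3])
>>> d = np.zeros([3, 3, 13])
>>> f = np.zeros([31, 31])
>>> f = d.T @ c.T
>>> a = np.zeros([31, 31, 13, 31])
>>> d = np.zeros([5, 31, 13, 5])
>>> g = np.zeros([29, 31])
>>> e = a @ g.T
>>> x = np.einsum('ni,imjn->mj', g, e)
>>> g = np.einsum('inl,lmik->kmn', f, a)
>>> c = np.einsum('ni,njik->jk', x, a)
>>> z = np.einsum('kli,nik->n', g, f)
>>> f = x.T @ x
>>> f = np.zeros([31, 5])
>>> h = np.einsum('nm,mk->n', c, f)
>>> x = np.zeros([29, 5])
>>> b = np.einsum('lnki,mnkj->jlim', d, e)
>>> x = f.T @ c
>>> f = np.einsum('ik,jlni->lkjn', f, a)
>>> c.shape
(31, 31)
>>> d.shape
(5, 31, 13, 5)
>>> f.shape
(31, 5, 31, 13)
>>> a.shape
(31, 31, 13, 31)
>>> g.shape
(31, 31, 3)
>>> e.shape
(31, 31, 13, 29)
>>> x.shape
(5, 31)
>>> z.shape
(13,)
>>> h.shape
(31,)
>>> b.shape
(29, 5, 5, 31)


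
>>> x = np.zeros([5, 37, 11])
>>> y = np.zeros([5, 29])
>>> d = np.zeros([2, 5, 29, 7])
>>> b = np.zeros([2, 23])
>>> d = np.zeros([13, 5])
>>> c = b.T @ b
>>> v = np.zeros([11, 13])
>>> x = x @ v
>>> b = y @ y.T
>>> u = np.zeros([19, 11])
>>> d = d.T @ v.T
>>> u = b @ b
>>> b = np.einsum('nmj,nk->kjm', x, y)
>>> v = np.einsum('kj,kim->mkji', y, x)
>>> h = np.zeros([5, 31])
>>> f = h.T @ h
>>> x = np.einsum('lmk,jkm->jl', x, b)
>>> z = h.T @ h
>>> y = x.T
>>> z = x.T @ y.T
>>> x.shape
(29, 5)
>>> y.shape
(5, 29)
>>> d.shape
(5, 11)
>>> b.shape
(29, 13, 37)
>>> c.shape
(23, 23)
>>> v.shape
(13, 5, 29, 37)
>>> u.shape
(5, 5)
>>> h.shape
(5, 31)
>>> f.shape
(31, 31)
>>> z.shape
(5, 5)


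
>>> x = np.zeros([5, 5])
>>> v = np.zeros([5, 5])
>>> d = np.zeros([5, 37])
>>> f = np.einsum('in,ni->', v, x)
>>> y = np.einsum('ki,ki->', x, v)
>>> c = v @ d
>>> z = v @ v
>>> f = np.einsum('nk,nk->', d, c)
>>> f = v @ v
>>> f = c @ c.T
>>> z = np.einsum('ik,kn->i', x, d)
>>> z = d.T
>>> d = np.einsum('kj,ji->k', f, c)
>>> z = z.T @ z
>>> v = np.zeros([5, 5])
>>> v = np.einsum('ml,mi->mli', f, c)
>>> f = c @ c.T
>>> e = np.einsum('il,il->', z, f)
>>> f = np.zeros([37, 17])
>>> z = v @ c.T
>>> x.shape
(5, 5)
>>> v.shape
(5, 5, 37)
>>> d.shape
(5,)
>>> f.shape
(37, 17)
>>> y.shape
()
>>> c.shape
(5, 37)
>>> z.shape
(5, 5, 5)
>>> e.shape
()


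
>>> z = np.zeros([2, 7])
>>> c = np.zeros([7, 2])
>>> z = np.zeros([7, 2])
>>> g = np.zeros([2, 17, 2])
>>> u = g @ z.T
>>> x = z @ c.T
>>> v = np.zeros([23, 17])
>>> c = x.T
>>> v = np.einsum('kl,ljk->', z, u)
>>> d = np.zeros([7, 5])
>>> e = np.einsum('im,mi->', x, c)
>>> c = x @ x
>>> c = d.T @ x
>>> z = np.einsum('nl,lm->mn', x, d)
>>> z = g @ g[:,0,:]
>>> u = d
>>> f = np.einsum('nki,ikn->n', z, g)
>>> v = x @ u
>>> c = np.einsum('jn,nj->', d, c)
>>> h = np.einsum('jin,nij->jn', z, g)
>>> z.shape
(2, 17, 2)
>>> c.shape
()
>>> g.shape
(2, 17, 2)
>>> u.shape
(7, 5)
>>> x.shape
(7, 7)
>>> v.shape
(7, 5)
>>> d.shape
(7, 5)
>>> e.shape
()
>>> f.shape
(2,)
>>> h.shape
(2, 2)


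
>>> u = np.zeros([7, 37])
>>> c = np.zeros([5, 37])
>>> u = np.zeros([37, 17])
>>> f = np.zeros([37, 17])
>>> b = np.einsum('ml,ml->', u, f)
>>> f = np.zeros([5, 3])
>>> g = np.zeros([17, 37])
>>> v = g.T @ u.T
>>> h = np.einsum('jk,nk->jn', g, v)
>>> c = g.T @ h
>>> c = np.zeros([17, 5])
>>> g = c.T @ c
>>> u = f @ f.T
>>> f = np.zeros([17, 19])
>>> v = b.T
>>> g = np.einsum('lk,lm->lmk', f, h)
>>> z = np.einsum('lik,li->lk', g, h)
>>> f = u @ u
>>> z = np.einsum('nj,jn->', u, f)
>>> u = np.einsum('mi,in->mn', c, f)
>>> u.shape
(17, 5)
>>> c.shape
(17, 5)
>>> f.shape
(5, 5)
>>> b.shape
()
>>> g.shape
(17, 37, 19)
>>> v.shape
()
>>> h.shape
(17, 37)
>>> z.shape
()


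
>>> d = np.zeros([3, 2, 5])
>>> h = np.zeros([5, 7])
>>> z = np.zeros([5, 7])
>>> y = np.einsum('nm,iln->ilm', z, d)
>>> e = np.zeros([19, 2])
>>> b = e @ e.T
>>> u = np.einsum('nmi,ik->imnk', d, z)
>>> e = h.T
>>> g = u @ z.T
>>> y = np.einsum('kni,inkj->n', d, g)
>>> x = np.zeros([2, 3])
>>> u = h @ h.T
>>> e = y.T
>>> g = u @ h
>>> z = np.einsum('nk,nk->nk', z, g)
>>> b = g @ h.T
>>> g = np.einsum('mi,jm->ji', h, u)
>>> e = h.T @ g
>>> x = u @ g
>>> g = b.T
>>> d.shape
(3, 2, 5)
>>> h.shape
(5, 7)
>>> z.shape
(5, 7)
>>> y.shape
(2,)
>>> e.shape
(7, 7)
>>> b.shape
(5, 5)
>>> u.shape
(5, 5)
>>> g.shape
(5, 5)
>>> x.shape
(5, 7)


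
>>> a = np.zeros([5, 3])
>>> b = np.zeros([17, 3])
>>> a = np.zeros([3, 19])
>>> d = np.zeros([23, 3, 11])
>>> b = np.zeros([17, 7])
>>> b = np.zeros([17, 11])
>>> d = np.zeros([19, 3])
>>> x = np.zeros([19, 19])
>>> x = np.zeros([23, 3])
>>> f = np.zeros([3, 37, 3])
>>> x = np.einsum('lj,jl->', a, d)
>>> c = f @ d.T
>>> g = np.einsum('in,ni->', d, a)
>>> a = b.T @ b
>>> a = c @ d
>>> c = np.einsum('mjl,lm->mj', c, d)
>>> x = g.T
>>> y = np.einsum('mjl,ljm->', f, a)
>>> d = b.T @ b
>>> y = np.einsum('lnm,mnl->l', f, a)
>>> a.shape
(3, 37, 3)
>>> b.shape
(17, 11)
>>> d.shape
(11, 11)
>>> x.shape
()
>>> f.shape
(3, 37, 3)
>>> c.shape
(3, 37)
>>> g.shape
()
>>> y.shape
(3,)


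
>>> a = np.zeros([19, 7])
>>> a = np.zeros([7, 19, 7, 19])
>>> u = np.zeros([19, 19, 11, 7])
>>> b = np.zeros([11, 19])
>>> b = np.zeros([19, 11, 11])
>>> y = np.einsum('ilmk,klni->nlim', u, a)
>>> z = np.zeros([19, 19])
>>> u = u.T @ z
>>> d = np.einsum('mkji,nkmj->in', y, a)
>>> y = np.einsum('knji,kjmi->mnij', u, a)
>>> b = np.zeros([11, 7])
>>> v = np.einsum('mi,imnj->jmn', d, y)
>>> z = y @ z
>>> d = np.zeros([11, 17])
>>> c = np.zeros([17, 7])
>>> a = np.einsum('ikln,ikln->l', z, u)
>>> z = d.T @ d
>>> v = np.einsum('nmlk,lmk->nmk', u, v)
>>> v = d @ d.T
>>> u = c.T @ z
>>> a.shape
(19,)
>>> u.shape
(7, 17)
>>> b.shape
(11, 7)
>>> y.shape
(7, 11, 19, 19)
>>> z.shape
(17, 17)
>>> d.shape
(11, 17)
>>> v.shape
(11, 11)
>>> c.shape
(17, 7)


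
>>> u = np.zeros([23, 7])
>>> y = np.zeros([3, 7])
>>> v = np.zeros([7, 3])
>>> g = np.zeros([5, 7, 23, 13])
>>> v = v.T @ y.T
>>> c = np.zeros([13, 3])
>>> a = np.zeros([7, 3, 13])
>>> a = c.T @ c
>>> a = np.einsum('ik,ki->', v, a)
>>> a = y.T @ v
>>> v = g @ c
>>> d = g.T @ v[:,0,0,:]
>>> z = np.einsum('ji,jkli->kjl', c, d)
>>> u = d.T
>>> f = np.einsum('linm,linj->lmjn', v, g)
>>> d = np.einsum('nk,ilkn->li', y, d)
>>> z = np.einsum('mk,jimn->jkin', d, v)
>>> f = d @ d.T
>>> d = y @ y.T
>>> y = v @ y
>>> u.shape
(3, 7, 23, 13)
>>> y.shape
(5, 7, 23, 7)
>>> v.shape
(5, 7, 23, 3)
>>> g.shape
(5, 7, 23, 13)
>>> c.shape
(13, 3)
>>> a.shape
(7, 3)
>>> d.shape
(3, 3)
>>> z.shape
(5, 13, 7, 3)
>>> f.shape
(23, 23)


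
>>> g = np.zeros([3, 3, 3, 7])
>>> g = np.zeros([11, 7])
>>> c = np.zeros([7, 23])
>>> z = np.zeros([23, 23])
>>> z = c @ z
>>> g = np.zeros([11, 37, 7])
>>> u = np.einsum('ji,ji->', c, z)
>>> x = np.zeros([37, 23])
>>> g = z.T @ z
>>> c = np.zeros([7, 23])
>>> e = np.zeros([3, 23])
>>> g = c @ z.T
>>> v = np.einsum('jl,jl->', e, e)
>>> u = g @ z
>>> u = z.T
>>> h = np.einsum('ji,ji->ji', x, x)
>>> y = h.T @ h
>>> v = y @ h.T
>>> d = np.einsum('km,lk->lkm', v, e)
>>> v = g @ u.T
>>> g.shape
(7, 7)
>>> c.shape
(7, 23)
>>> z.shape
(7, 23)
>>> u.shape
(23, 7)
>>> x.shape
(37, 23)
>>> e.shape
(3, 23)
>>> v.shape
(7, 23)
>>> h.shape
(37, 23)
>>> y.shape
(23, 23)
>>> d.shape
(3, 23, 37)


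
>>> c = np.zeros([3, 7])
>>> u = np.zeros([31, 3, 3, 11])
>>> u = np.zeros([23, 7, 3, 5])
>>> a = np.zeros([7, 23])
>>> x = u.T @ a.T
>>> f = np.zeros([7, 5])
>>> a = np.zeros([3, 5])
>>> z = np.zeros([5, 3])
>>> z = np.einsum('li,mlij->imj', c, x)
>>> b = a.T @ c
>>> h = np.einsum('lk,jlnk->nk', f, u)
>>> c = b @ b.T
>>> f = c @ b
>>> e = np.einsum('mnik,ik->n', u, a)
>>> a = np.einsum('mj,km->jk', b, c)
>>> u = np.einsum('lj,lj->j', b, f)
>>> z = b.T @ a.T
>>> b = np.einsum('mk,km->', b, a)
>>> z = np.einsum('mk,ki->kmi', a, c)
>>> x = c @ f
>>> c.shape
(5, 5)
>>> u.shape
(7,)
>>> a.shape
(7, 5)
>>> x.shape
(5, 7)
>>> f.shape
(5, 7)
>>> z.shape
(5, 7, 5)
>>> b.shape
()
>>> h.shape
(3, 5)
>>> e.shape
(7,)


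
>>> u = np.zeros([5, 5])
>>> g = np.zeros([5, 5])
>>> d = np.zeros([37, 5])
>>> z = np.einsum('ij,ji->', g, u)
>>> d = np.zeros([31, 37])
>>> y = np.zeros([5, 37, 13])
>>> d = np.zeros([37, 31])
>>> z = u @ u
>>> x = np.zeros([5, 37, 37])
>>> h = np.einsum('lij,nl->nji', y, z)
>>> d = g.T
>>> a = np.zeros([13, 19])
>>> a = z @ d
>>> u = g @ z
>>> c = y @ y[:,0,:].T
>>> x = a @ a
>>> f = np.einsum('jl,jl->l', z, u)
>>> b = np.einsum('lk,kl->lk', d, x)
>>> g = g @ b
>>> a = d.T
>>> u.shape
(5, 5)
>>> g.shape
(5, 5)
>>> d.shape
(5, 5)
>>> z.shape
(5, 5)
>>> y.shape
(5, 37, 13)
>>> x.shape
(5, 5)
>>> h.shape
(5, 13, 37)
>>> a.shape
(5, 5)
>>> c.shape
(5, 37, 5)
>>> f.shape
(5,)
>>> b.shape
(5, 5)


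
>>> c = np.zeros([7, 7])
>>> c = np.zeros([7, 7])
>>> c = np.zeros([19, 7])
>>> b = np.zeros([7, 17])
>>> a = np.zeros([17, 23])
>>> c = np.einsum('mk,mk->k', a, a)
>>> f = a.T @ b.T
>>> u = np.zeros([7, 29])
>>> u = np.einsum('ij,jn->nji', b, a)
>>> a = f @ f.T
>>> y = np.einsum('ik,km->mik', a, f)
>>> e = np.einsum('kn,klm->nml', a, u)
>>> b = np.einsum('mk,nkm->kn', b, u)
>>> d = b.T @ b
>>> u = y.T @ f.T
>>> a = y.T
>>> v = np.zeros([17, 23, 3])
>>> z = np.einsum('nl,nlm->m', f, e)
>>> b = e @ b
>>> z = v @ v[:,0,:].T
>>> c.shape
(23,)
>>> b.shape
(23, 7, 23)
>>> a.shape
(23, 23, 7)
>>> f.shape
(23, 7)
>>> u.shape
(23, 23, 23)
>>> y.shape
(7, 23, 23)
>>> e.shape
(23, 7, 17)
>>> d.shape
(23, 23)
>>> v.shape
(17, 23, 3)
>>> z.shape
(17, 23, 17)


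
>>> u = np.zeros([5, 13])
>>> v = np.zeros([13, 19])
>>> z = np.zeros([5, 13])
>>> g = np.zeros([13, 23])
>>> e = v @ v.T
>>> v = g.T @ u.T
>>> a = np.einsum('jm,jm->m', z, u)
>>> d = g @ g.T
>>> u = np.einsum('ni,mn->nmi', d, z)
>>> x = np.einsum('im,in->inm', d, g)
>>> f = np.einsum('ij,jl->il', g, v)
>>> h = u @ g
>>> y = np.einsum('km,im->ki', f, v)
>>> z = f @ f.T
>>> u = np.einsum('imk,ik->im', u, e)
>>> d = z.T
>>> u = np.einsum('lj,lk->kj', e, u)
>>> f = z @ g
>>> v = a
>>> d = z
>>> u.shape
(5, 13)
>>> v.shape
(13,)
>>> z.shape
(13, 13)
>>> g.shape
(13, 23)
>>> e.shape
(13, 13)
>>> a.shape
(13,)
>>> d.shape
(13, 13)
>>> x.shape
(13, 23, 13)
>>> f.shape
(13, 23)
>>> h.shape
(13, 5, 23)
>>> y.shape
(13, 23)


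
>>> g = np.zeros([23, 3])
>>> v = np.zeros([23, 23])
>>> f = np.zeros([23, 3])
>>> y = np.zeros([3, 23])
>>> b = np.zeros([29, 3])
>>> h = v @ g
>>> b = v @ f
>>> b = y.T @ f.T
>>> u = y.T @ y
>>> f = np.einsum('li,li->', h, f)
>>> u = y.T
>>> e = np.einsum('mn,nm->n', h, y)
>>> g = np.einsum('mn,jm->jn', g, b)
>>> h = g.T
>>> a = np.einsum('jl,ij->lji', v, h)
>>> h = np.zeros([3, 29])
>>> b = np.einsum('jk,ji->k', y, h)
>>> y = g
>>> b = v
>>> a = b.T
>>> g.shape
(23, 3)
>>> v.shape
(23, 23)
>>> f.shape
()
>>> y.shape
(23, 3)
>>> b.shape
(23, 23)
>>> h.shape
(3, 29)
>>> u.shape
(23, 3)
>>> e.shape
(3,)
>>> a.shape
(23, 23)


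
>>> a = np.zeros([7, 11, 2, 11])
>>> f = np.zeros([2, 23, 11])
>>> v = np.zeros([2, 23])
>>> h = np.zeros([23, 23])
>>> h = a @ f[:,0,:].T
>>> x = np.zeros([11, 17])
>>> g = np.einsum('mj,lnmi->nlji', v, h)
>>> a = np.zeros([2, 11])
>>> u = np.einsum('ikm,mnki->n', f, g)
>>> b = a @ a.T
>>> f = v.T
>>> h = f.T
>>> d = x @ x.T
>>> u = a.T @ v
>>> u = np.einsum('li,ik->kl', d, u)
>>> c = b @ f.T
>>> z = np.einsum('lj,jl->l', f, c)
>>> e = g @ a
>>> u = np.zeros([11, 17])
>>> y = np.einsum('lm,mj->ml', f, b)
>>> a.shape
(2, 11)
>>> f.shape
(23, 2)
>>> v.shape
(2, 23)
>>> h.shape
(2, 23)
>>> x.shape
(11, 17)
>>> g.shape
(11, 7, 23, 2)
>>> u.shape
(11, 17)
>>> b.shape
(2, 2)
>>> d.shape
(11, 11)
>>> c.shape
(2, 23)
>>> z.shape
(23,)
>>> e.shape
(11, 7, 23, 11)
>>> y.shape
(2, 23)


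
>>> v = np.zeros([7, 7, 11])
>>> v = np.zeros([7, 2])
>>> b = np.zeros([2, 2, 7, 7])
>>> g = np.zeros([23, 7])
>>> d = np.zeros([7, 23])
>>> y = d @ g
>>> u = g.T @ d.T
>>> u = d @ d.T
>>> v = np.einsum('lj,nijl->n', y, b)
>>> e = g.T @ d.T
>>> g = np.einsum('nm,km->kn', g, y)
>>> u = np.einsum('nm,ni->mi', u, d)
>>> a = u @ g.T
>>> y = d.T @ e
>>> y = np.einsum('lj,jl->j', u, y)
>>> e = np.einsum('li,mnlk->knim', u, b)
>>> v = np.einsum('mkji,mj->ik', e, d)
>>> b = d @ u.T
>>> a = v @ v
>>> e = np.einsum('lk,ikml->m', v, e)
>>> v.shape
(2, 2)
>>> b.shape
(7, 7)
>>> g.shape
(7, 23)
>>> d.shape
(7, 23)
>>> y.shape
(23,)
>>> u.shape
(7, 23)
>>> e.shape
(23,)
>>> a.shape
(2, 2)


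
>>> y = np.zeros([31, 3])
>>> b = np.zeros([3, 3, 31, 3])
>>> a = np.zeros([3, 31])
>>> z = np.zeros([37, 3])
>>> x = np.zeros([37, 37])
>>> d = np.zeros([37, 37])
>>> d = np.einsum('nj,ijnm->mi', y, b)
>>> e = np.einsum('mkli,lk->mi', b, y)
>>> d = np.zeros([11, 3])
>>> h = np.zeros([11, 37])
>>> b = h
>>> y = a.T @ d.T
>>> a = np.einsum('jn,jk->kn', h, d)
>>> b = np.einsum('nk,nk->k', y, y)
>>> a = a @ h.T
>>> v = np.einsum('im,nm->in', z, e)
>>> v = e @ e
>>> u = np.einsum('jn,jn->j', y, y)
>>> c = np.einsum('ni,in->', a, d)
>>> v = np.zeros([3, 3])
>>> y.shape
(31, 11)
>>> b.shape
(11,)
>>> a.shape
(3, 11)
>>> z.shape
(37, 3)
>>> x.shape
(37, 37)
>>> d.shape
(11, 3)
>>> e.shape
(3, 3)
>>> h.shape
(11, 37)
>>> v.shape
(3, 3)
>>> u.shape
(31,)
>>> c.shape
()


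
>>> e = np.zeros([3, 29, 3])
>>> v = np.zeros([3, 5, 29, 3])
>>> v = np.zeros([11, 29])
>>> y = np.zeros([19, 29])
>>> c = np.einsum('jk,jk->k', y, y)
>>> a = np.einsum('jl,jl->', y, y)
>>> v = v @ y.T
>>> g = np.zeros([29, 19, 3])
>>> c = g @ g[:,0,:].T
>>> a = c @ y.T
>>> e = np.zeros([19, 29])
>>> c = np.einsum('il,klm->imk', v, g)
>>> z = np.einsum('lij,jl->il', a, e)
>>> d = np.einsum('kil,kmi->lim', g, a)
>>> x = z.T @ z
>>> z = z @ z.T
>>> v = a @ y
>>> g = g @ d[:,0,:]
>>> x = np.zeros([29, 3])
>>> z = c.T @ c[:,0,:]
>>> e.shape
(19, 29)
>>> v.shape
(29, 19, 29)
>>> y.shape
(19, 29)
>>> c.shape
(11, 3, 29)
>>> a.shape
(29, 19, 19)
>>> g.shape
(29, 19, 19)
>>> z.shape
(29, 3, 29)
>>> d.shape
(3, 19, 19)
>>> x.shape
(29, 3)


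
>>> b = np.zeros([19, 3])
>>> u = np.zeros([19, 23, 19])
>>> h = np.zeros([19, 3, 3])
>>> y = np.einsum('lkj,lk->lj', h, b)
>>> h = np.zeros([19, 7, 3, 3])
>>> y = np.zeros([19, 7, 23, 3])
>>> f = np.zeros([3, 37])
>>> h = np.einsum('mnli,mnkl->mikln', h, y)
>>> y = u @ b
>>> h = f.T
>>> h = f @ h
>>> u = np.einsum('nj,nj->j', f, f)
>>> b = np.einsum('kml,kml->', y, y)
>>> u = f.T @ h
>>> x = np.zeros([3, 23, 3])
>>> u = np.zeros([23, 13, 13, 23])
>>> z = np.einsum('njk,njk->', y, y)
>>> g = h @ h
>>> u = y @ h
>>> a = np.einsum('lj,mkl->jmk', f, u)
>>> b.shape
()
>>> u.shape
(19, 23, 3)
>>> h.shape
(3, 3)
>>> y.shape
(19, 23, 3)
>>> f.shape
(3, 37)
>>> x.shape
(3, 23, 3)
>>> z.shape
()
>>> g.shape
(3, 3)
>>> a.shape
(37, 19, 23)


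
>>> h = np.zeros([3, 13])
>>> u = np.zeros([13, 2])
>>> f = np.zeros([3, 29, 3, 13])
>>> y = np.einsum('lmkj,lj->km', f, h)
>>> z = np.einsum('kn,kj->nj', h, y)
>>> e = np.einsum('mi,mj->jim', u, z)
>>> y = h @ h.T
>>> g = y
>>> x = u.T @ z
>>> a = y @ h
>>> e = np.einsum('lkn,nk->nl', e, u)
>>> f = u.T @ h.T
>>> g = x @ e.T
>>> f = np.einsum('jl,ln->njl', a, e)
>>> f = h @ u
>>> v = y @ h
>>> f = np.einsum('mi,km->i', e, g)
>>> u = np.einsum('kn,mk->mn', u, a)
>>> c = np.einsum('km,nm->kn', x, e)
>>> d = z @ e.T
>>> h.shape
(3, 13)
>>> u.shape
(3, 2)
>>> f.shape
(29,)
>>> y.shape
(3, 3)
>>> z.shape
(13, 29)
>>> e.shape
(13, 29)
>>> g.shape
(2, 13)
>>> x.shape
(2, 29)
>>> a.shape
(3, 13)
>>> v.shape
(3, 13)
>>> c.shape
(2, 13)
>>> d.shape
(13, 13)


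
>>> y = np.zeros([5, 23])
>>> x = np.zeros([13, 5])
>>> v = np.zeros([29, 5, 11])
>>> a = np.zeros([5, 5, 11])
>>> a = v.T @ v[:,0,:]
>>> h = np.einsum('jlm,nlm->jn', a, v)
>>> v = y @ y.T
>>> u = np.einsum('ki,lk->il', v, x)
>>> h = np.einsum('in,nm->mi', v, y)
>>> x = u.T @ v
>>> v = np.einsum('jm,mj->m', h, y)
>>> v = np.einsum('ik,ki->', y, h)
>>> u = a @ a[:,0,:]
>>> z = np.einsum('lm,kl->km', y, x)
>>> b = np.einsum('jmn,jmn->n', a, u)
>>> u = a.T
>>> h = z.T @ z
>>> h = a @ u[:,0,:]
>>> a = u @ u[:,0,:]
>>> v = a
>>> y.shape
(5, 23)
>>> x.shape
(13, 5)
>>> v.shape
(11, 5, 11)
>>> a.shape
(11, 5, 11)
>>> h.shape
(11, 5, 11)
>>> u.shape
(11, 5, 11)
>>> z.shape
(13, 23)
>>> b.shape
(11,)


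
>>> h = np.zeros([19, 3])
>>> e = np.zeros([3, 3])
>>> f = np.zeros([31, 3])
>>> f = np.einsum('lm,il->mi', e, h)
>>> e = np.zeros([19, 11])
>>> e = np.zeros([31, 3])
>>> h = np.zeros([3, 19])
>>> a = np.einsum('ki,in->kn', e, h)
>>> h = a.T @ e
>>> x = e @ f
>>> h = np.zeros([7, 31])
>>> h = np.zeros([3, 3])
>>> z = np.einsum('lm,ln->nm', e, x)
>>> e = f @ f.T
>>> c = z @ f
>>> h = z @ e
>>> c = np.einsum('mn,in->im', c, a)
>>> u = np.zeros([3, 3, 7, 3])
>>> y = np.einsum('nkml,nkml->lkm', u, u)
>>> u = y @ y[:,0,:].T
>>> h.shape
(19, 3)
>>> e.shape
(3, 3)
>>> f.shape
(3, 19)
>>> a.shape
(31, 19)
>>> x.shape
(31, 19)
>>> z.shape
(19, 3)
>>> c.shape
(31, 19)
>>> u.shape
(3, 3, 3)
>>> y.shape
(3, 3, 7)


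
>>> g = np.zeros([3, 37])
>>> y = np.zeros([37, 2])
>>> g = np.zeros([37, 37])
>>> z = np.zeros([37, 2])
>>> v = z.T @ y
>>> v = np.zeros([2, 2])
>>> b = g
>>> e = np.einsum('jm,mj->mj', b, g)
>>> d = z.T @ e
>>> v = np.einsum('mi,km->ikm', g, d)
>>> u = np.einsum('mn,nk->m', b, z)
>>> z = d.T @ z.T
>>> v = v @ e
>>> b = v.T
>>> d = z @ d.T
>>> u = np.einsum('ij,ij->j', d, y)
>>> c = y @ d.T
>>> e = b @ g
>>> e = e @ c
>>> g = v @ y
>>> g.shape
(37, 2, 2)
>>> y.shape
(37, 2)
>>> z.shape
(37, 37)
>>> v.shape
(37, 2, 37)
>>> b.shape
(37, 2, 37)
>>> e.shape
(37, 2, 37)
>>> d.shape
(37, 2)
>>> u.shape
(2,)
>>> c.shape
(37, 37)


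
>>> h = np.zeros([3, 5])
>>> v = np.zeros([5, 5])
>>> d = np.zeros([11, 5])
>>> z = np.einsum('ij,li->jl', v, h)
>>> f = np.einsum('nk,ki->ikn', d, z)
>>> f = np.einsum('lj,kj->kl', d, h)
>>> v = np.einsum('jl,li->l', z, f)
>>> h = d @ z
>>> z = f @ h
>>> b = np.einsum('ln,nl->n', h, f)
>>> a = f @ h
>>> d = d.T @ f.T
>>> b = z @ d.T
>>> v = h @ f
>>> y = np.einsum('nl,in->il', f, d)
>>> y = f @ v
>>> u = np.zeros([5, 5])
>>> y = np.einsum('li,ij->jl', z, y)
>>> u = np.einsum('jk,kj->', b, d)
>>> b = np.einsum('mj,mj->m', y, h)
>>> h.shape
(11, 3)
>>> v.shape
(11, 11)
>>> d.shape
(5, 3)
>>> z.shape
(3, 3)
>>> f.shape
(3, 11)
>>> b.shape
(11,)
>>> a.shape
(3, 3)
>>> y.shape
(11, 3)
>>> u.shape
()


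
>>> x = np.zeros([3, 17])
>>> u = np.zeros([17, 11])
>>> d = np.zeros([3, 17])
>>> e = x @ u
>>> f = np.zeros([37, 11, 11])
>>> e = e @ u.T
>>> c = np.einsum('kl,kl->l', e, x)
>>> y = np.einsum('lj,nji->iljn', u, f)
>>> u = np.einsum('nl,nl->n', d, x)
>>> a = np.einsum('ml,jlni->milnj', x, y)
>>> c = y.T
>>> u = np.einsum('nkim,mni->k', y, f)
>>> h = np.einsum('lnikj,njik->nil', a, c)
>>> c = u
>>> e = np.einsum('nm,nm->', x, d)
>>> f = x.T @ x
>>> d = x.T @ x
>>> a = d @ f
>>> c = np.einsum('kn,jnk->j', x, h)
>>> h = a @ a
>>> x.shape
(3, 17)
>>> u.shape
(17,)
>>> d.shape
(17, 17)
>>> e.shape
()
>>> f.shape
(17, 17)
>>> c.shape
(37,)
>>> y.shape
(11, 17, 11, 37)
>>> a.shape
(17, 17)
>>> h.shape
(17, 17)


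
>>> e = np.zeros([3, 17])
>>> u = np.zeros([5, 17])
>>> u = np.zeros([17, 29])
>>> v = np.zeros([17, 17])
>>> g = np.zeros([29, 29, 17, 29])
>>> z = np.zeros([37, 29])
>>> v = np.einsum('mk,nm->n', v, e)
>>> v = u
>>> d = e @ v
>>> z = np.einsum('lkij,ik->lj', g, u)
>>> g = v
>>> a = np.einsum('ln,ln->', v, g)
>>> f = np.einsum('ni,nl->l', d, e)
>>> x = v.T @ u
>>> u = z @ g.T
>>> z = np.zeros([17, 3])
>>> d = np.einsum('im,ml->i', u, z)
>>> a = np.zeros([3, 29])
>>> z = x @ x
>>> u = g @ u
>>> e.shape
(3, 17)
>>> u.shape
(17, 17)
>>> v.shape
(17, 29)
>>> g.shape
(17, 29)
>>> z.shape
(29, 29)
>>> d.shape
(29,)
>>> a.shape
(3, 29)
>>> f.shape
(17,)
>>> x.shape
(29, 29)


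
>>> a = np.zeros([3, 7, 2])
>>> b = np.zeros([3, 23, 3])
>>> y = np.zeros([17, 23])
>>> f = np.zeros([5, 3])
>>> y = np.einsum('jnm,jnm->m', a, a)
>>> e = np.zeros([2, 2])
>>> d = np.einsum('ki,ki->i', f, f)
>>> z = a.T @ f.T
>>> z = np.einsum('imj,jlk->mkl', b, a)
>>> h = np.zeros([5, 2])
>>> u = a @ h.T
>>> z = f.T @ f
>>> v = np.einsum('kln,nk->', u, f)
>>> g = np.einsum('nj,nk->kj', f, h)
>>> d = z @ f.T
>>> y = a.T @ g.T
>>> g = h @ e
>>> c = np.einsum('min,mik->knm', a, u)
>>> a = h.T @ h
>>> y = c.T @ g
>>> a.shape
(2, 2)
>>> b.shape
(3, 23, 3)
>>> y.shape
(3, 2, 2)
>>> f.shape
(5, 3)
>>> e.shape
(2, 2)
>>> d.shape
(3, 5)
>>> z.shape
(3, 3)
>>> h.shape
(5, 2)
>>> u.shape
(3, 7, 5)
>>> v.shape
()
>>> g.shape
(5, 2)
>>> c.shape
(5, 2, 3)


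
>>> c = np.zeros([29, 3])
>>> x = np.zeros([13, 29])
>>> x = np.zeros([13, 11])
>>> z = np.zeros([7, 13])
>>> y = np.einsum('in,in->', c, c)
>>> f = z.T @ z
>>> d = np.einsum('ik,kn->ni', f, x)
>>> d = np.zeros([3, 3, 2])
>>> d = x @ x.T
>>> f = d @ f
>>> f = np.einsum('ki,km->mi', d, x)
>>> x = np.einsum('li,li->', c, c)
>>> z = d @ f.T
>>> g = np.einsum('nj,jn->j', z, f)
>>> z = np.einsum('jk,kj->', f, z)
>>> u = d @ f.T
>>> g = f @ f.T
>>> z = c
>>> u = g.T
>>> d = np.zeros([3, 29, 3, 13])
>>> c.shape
(29, 3)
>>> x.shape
()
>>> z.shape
(29, 3)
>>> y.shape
()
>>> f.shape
(11, 13)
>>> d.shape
(3, 29, 3, 13)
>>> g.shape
(11, 11)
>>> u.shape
(11, 11)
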